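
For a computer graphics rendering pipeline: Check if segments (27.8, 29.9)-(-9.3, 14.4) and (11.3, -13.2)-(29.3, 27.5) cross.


Cross products: d1=104.25, d2=1335.22, d3=1343.26, d4=112.29
d1*d2 < 0 and d3*d4 < 0? no

No, they don't intersect


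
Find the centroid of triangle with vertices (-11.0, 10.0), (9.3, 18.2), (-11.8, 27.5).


Centroid = ((x_A+x_B+x_C)/3, (y_A+y_B+y_C)/3)
= (((-11)+9.3+(-11.8))/3, (10+18.2+27.5)/3)
= (-4.5, 18.5667)

(-4.5, 18.5667)


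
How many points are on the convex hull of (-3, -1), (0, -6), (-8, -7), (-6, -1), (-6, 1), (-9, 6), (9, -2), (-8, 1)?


Convex hull vertices (CCW): (-9, 6), (-8, -7), (0, -6), (9, -2)
Count = 4

4


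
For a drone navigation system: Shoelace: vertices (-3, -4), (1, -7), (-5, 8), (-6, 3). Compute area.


Shoelace sum: ((-3)*(-7) - 1*(-4)) + (1*8 - (-5)*(-7)) + ((-5)*3 - (-6)*8) + ((-6)*(-4) - (-3)*3)
= 64
Area = |64|/2 = 32

32


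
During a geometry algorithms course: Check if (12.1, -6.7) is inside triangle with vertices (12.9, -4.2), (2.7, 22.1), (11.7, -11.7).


Cross products: AB x AP = 46.54, BC x BP = 58.52, CA x CP = 3
All same sign? yes

Yes, inside


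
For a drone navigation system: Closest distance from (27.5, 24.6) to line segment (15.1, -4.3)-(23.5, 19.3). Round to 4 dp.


Project P onto AB: t = 1 (clamped to [0,1])
Closest point on segment: (23.5, 19.3)
Distance: 6.64

6.64


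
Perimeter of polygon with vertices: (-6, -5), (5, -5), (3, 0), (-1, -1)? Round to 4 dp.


Sides: (-6, -5)->(5, -5): sqrt(121) = 11, (5, -5)->(3, 0): sqrt(29) = 5.385165, (3, 0)->(-1, -1): sqrt(17) = 4.123106, (-1, -1)->(-6, -5): sqrt(41) = 6.403124
Sum = 26.911395
Perimeter = 26.9114

26.9114


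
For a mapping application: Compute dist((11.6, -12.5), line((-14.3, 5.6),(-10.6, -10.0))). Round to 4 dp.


|cross product| = 337.07
|line direction| = sqrt(257.05) = 16.0328
Distance = 337.07/sqrt(257.05) = 21.0238

21.0238


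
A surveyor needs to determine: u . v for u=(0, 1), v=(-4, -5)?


u . v = u_x*v_x + u_y*v_y = 0*(-4) + 1*(-5)
= 0 + (-5) = -5

-5


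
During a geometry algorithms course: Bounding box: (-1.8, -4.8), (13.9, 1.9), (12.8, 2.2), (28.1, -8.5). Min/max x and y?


x range: [-1.8, 28.1]
y range: [-8.5, 2.2]
Bounding box: (-1.8,-8.5) to (28.1,2.2)

(-1.8,-8.5) to (28.1,2.2)


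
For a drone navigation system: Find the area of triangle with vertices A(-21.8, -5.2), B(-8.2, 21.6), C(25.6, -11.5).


Area = |x_A(y_B-y_C) + x_B(y_C-y_A) + x_C(y_A-y_B)|/2
= |(-721.58) + 51.66 + (-686.08)|/2
= 1356/2 = 678

678


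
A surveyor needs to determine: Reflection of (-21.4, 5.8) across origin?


Reflection over origin: (x,y) -> (-x,-y)
(-21.4, 5.8) -> (21.4, -5.8)

(21.4, -5.8)


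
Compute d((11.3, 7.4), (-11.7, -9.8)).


dx=-23, dy=-17.2
d^2 = (-23)^2 + (-17.2)^2 = 824.84
d = sqrt(824.84) = 28.72

28.72


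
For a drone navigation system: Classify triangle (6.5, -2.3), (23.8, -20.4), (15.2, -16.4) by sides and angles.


Side lengths squared: AB^2=626.9, BC^2=89.96, CA^2=274.5
Sorted: [89.96, 274.5, 626.9]
By sides: Scalene, By angles: Obtuse

Scalene, Obtuse


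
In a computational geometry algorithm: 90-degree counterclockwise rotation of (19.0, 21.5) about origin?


90° CCW: (x,y) -> (-y, x)
(19,21.5) -> (-21.5, 19)

(-21.5, 19)


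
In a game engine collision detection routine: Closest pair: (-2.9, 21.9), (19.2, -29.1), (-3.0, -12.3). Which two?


d(P0,P1) = 55.5825, d(P0,P2) = 34.2001, d(P1,P2) = 27.8403
Closest: P1 and P2

Closest pair: (19.2, -29.1) and (-3.0, -12.3), distance = 27.8403


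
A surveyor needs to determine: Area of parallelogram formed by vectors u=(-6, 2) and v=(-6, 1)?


|u x v| = |(-6)*1 - 2*(-6)|
= |(-6) - (-12)| = 6

6


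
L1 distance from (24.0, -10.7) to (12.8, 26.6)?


|24-12.8| + |(-10.7)-26.6| = 11.2 + 37.3 = 48.5

48.5


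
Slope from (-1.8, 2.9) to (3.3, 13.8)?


slope = (y2-y1)/(x2-x1) = (13.8-2.9)/(3.3-(-1.8)) = 10.9/5.1 = 2.1373

2.1373


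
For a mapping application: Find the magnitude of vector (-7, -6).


|u| = sqrt((-7)^2 + (-6)^2) = sqrt(85) = 9.2195

9.2195


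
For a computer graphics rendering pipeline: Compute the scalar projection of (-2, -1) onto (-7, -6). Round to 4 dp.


u.v = 20, |v| = sqrt(85) = 9.2195
Scalar projection = u.v / |v| = 20 / sqrt(85) = 2.1693

2.1693


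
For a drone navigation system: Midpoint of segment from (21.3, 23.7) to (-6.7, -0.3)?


M = ((21.3+(-6.7))/2, (23.7+(-0.3))/2)
= (7.3, 11.7)

(7.3, 11.7)


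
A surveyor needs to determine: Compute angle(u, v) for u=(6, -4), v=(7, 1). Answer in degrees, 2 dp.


u.v = 38, |u| = sqrt(52) = 7.2111, |v| = sqrt(50) = 7.0711
cos(theta) = u.v/(|u||v|) = 38/sqrt(2600) = 0.745241
theta = acos(0.745241) = 41.82 degrees

41.82 degrees


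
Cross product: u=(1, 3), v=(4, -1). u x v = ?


u x v = u_x*v_y - u_y*v_x = 1*(-1) - 3*4
= (-1) - 12 = -13

-13


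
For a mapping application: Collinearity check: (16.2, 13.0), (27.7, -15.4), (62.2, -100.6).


Cross product: (27.7-16.2)*((-100.6)-13) - ((-15.4)-13)*(62.2-16.2)
= 0

Yes, collinear


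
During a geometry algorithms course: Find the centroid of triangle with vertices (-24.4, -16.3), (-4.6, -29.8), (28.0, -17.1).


Centroid = ((x_A+x_B+x_C)/3, (y_A+y_B+y_C)/3)
= (((-24.4)+(-4.6)+28)/3, ((-16.3)+(-29.8)+(-17.1))/3)
= (-0.3333, -21.0667)

(-0.3333, -21.0667)


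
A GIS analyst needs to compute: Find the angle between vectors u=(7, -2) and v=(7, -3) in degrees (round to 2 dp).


u.v = 55, |u| = sqrt(53) = 7.2801, |v| = sqrt(58) = 7.6158
cos(theta) = u.v/(|u||v|) = 55/sqrt(3074) = 0.991998
theta = acos(0.991998) = 7.25 degrees

7.25 degrees


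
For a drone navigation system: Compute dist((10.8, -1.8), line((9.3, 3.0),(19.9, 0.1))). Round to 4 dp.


|cross product| = 46.53
|line direction| = sqrt(120.77) = 10.9895
Distance = 46.53/sqrt(120.77) = 4.234

4.234


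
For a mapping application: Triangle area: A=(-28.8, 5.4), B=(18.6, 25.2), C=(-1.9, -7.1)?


Area = |x_A(y_B-y_C) + x_B(y_C-y_A) + x_C(y_A-y_B)|/2
= |(-930.24) + (-232.5) + 37.62|/2
= 1125.12/2 = 562.56

562.56


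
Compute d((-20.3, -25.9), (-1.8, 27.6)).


dx=18.5, dy=53.5
d^2 = 18.5^2 + 53.5^2 = 3204.5
d = sqrt(3204.5) = 56.6083

56.6083


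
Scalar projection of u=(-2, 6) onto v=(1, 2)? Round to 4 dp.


u.v = 10, |v| = sqrt(5) = 2.2361
Scalar projection = u.v / |v| = 10 / sqrt(5) = 4.4721

4.4721


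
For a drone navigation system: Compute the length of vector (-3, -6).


|u| = sqrt((-3)^2 + (-6)^2) = sqrt(45) = 6.7082

6.7082


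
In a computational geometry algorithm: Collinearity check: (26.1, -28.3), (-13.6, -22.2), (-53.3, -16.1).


Cross product: ((-13.6)-26.1)*((-16.1)-(-28.3)) - ((-22.2)-(-28.3))*((-53.3)-26.1)
= 0

Yes, collinear


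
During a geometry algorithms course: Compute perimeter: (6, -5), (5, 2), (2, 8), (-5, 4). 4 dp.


Sides: (6, -5)->(5, 2): sqrt(50) = 7.071068, (5, 2)->(2, 8): sqrt(45) = 6.708204, (2, 8)->(-5, 4): sqrt(65) = 8.062258, (-5, 4)->(6, -5): sqrt(202) = 14.21267
Sum = 36.0542
Perimeter = 36.0542

36.0542


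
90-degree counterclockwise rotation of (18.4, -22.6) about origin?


90° CCW: (x,y) -> (-y, x)
(18.4,-22.6) -> (22.6, 18.4)

(22.6, 18.4)


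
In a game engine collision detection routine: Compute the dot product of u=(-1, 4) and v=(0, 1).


u . v = u_x*v_x + u_y*v_y = (-1)*0 + 4*1
= 0 + 4 = 4

4


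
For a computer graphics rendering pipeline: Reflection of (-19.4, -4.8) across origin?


Reflection over origin: (x,y) -> (-x,-y)
(-19.4, -4.8) -> (19.4, 4.8)

(19.4, 4.8)


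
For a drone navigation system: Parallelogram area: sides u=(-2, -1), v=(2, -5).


|u x v| = |(-2)*(-5) - (-1)*2|
= |10 - (-2)| = 12

12


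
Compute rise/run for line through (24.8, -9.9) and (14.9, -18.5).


slope = (y2-y1)/(x2-x1) = ((-18.5)-(-9.9))/(14.9-24.8) = (-8.6)/(-9.9) = 0.8687

0.8687


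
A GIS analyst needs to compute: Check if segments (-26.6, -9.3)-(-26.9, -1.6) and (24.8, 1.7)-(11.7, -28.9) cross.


Cross products: d1=-1428.74, d2=-1538.79, d3=-399.08, d4=-289.03
d1*d2 < 0 and d3*d4 < 0? no

No, they don't intersect


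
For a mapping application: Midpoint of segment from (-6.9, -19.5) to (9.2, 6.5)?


M = (((-6.9)+9.2)/2, ((-19.5)+6.5)/2)
= (1.15, -6.5)

(1.15, -6.5)


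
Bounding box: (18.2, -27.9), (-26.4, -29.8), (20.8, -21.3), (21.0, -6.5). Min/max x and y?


x range: [-26.4, 21]
y range: [-29.8, -6.5]
Bounding box: (-26.4,-29.8) to (21,-6.5)

(-26.4,-29.8) to (21,-6.5)


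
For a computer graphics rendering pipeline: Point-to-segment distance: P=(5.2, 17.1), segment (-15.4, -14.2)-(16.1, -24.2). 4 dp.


Project P onto AB: t = 0.3075 (clamped to [0,1])
Closest point on segment: (-5.7128, -17.2753)
Distance: 36.0659

36.0659


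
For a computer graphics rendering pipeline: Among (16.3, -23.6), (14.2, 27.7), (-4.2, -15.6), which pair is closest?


d(P0,P1) = 51.343, d(P0,P2) = 22.0057, d(P1,P2) = 47.0473
Closest: P0 and P2

Closest pair: (16.3, -23.6) and (-4.2, -15.6), distance = 22.0057


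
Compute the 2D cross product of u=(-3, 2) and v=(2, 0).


u x v = u_x*v_y - u_y*v_x = (-3)*0 - 2*2
= 0 - 4 = -4

-4


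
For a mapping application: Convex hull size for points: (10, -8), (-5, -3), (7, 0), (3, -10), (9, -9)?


Convex hull vertices (CCW): (-5, -3), (3, -10), (9, -9), (10, -8), (7, 0)
Count = 5

5


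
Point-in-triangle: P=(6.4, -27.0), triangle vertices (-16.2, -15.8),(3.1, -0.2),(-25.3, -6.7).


Cross products: AB x AP = -568.72, BC x BP = 782.57, CA x CP = 103.74
All same sign? no

No, outside


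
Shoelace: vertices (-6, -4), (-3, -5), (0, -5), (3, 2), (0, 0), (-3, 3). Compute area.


Shoelace sum: ((-6)*(-5) - (-3)*(-4)) + ((-3)*(-5) - 0*(-5)) + (0*2 - 3*(-5)) + (3*0 - 0*2) + (0*3 - (-3)*0) + ((-3)*(-4) - (-6)*3)
= 78
Area = |78|/2 = 39

39


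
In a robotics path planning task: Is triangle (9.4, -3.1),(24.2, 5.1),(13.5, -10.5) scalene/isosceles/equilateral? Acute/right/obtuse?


Side lengths squared: AB^2=286.28, BC^2=357.85, CA^2=71.57
Sorted: [71.57, 286.28, 357.85]
By sides: Scalene, By angles: Right

Scalene, Right


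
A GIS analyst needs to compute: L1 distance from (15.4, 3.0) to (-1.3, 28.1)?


|15.4-(-1.3)| + |3-28.1| = 16.7 + 25.1 = 41.8

41.8


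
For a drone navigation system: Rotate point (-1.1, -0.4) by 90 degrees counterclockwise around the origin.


90° CCW: (x,y) -> (-y, x)
(-1.1,-0.4) -> (0.4, -1.1)

(0.4, -1.1)


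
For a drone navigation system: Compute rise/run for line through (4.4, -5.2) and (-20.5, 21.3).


slope = (y2-y1)/(x2-x1) = (21.3-(-5.2))/((-20.5)-4.4) = 26.5/(-24.9) = -1.0643

-1.0643


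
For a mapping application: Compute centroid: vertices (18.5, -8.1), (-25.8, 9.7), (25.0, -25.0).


Centroid = ((x_A+x_B+x_C)/3, (y_A+y_B+y_C)/3)
= ((18.5+(-25.8)+25)/3, ((-8.1)+9.7+(-25))/3)
= (5.9, -7.8)

(5.9, -7.8)


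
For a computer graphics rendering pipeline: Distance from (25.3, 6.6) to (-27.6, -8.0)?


dx=-52.9, dy=-14.6
d^2 = (-52.9)^2 + (-14.6)^2 = 3011.57
d = sqrt(3011.57) = 54.8778

54.8778


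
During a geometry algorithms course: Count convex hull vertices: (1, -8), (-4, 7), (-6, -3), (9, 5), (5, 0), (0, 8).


Convex hull vertices (CCW): (-6, -3), (1, -8), (9, 5), (0, 8), (-4, 7)
Count = 5

5


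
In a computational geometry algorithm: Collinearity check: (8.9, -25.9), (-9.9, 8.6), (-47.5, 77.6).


Cross product: ((-9.9)-8.9)*(77.6-(-25.9)) - (8.6-(-25.9))*((-47.5)-8.9)
= 0

Yes, collinear


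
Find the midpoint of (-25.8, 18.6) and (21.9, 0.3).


M = (((-25.8)+21.9)/2, (18.6+0.3)/2)
= (-1.95, 9.45)

(-1.95, 9.45)


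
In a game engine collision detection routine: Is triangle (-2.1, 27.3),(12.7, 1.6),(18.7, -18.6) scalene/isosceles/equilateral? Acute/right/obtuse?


Side lengths squared: AB^2=879.53, BC^2=444.04, CA^2=2539.45
Sorted: [444.04, 879.53, 2539.45]
By sides: Scalene, By angles: Obtuse

Scalene, Obtuse


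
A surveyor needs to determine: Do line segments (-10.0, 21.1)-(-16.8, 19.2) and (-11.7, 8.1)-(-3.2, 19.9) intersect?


Cross products: d1=90.44, d2=154.53, d3=85.17, d4=21.08
d1*d2 < 0 and d3*d4 < 0? no

No, they don't intersect


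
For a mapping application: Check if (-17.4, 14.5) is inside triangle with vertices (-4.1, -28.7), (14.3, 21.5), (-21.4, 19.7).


Cross products: AB x AP = 1462.54, BC x BP = 192.84, CA x CP = 103.64
All same sign? yes

Yes, inside


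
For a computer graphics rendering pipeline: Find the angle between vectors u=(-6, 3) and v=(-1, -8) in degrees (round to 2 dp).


u.v = -18, |u| = sqrt(45) = 6.7082, |v| = sqrt(65) = 8.0623
cos(theta) = u.v/(|u||v|) = -18/sqrt(2925) = -0.33282
theta = acos(-0.33282) = 109.44 degrees

109.44 degrees


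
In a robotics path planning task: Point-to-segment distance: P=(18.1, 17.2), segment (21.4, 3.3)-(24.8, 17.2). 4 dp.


Project P onto AB: t = 0.8888 (clamped to [0,1])
Closest point on segment: (24.4218, 15.6537)
Distance: 6.5081

6.5081


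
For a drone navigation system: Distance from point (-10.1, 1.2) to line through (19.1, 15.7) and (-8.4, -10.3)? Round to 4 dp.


|cross product| = 360.45
|line direction| = sqrt(1432.25) = 37.8451
Distance = 360.45/sqrt(1432.25) = 9.5244

9.5244


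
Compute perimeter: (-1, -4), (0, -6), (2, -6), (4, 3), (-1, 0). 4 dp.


Sides: (-1, -4)->(0, -6): sqrt(5) = 2.236068, (0, -6)->(2, -6): sqrt(4) = 2, (2, -6)->(4, 3): sqrt(85) = 9.219544, (4, 3)->(-1, 0): sqrt(34) = 5.830952, (-1, 0)->(-1, -4): sqrt(16) = 4
Sum = 23.286564
Perimeter = 23.2866

23.2866


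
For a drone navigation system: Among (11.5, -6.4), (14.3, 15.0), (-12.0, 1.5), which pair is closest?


d(P0,P1) = 21.5824, d(P0,P2) = 24.7923, d(P1,P2) = 29.5625
Closest: P0 and P1

Closest pair: (11.5, -6.4) and (14.3, 15.0), distance = 21.5824


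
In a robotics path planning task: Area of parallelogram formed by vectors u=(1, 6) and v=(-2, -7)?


|u x v| = |1*(-7) - 6*(-2)|
= |(-7) - (-12)| = 5

5


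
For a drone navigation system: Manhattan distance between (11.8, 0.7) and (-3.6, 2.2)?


|11.8-(-3.6)| + |0.7-2.2| = 15.4 + 1.5 = 16.9

16.9


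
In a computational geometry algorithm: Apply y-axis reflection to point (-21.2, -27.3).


Reflection over y-axis: (x,y) -> (-x,y)
(-21.2, -27.3) -> (21.2, -27.3)

(21.2, -27.3)


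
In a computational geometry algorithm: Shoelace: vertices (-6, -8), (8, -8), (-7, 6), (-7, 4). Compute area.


Shoelace sum: ((-6)*(-8) - 8*(-8)) + (8*6 - (-7)*(-8)) + ((-7)*4 - (-7)*6) + ((-7)*(-8) - (-6)*4)
= 198
Area = |198|/2 = 99

99


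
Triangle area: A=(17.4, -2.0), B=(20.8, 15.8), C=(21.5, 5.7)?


Area = |x_A(y_B-y_C) + x_B(y_C-y_A) + x_C(y_A-y_B)|/2
= |175.74 + 160.16 + (-382.7)|/2
= 46.8/2 = 23.4

23.4


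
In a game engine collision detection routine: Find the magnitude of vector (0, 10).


|u| = sqrt(0^2 + 10^2) = sqrt(100) = 10

10


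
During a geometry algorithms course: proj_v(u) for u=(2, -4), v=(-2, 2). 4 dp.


u.v = -12, |v| = sqrt(8) = 2.8284
Scalar projection = u.v / |v| = -12 / sqrt(8) = -4.2426

-4.2426


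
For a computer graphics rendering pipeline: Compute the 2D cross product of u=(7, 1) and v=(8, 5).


u x v = u_x*v_y - u_y*v_x = 7*5 - 1*8
= 35 - 8 = 27

27


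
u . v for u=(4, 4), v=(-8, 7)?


u . v = u_x*v_x + u_y*v_y = 4*(-8) + 4*7
= (-32) + 28 = -4

-4


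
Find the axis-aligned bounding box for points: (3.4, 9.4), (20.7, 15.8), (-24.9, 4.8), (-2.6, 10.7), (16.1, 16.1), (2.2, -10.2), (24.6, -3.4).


x range: [-24.9, 24.6]
y range: [-10.2, 16.1]
Bounding box: (-24.9,-10.2) to (24.6,16.1)

(-24.9,-10.2) to (24.6,16.1)


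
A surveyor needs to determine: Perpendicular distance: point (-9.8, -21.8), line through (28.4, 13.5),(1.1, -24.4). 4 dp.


|cross product| = 484.09
|line direction| = sqrt(2181.7) = 46.7087
Distance = 484.09/sqrt(2181.7) = 10.364

10.364


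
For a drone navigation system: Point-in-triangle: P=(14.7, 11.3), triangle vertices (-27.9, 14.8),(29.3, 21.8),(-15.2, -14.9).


Cross products: AB x AP = -498.4, BC x BP = -68.57, CA x CP = -1220.77
All same sign? yes

Yes, inside


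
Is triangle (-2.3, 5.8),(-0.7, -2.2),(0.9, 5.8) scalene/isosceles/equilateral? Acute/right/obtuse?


Side lengths squared: AB^2=66.56, BC^2=66.56, CA^2=10.24
Sorted: [10.24, 66.56, 66.56]
By sides: Isosceles, By angles: Acute

Isosceles, Acute


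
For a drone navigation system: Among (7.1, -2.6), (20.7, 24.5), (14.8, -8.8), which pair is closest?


d(P0,P1) = 30.3211, d(P0,P2) = 9.8858, d(P1,P2) = 33.8186
Closest: P0 and P2

Closest pair: (7.1, -2.6) and (14.8, -8.8), distance = 9.8858


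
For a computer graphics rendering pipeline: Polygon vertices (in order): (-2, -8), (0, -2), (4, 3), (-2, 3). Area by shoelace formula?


Shoelace sum: ((-2)*(-2) - 0*(-8)) + (0*3 - 4*(-2)) + (4*3 - (-2)*3) + ((-2)*(-8) - (-2)*3)
= 52
Area = |52|/2 = 26

26


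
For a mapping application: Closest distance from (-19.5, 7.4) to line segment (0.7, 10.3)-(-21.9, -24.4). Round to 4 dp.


Project P onto AB: t = 0.3249 (clamped to [0,1])
Closest point on segment: (-6.6427, -0.9739)
Distance: 15.3438

15.3438


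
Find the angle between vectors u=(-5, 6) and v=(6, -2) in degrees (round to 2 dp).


u.v = -42, |u| = sqrt(61) = 7.8102, |v| = sqrt(40) = 6.3246
cos(theta) = u.v/(|u||v|) = -42/sqrt(2440) = -0.850265
theta = acos(-0.850265) = 148.24 degrees

148.24 degrees


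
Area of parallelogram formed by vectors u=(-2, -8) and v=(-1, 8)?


|u x v| = |(-2)*8 - (-8)*(-1)|
= |(-16) - 8| = 24

24


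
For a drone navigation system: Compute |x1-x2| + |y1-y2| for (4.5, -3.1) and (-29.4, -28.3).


|4.5-(-29.4)| + |(-3.1)-(-28.3)| = 33.9 + 25.2 = 59.1

59.1


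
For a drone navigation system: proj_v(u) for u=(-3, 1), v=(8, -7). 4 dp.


u.v = -31, |v| = sqrt(113) = 10.6301
Scalar projection = u.v / |v| = -31 / sqrt(113) = -2.9162

-2.9162


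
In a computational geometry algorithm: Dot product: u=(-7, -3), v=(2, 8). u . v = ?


u . v = u_x*v_x + u_y*v_y = (-7)*2 + (-3)*8
= (-14) + (-24) = -38

-38


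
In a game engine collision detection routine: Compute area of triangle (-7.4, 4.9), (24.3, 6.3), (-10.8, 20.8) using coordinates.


Area = |x_A(y_B-y_C) + x_B(y_C-y_A) + x_C(y_A-y_B)|/2
= |107.3 + 386.37 + 15.12|/2
= 508.79/2 = 254.395

254.395


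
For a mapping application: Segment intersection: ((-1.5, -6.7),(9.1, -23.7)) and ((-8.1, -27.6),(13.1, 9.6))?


Cross products: d1=197.56, d2=-557.16, d3=-333.74, d4=420.98
d1*d2 < 0 and d3*d4 < 0? yes

Yes, they intersect


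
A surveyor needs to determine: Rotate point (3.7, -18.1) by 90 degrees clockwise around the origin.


90° CW: (x,y) -> (y, -x)
(3.7,-18.1) -> (-18.1, -3.7)

(-18.1, -3.7)


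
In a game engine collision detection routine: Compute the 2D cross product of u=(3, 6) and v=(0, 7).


u x v = u_x*v_y - u_y*v_x = 3*7 - 6*0
= 21 - 0 = 21

21


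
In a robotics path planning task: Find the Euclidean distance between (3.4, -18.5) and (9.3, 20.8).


dx=5.9, dy=39.3
d^2 = 5.9^2 + 39.3^2 = 1579.3
d = sqrt(1579.3) = 39.7404

39.7404


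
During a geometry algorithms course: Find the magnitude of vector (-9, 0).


|u| = sqrt((-9)^2 + 0^2) = sqrt(81) = 9

9


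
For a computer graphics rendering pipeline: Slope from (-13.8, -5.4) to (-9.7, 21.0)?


slope = (y2-y1)/(x2-x1) = (21-(-5.4))/((-9.7)-(-13.8)) = 26.4/4.1 = 6.439

6.439


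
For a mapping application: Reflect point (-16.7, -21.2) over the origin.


Reflection over origin: (x,y) -> (-x,-y)
(-16.7, -21.2) -> (16.7, 21.2)

(16.7, 21.2)


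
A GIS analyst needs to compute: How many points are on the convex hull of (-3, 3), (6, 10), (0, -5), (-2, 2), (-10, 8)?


Convex hull vertices (CCW): (-10, 8), (0, -5), (6, 10)
Count = 3

3


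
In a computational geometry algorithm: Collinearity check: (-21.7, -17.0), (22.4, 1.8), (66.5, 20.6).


Cross product: (22.4-(-21.7))*(20.6-(-17)) - (1.8-(-17))*(66.5-(-21.7))
= 0

Yes, collinear


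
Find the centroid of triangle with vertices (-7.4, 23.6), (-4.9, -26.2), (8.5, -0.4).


Centroid = ((x_A+x_B+x_C)/3, (y_A+y_B+y_C)/3)
= (((-7.4)+(-4.9)+8.5)/3, (23.6+(-26.2)+(-0.4))/3)
= (-1.2667, -1)

(-1.2667, -1)


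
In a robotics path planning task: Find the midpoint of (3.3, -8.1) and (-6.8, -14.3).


M = ((3.3+(-6.8))/2, ((-8.1)+(-14.3))/2)
= (-1.75, -11.2)

(-1.75, -11.2)


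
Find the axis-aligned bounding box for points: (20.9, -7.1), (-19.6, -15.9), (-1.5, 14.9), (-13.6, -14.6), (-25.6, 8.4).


x range: [-25.6, 20.9]
y range: [-15.9, 14.9]
Bounding box: (-25.6,-15.9) to (20.9,14.9)

(-25.6,-15.9) to (20.9,14.9)


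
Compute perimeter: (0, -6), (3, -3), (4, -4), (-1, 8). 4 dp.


Sides: (0, -6)->(3, -3): sqrt(18) = 4.242641, (3, -3)->(4, -4): sqrt(2) = 1.414214, (4, -4)->(-1, 8): sqrt(169) = 13, (-1, 8)->(0, -6): sqrt(197) = 14.035669
Sum = 32.692524
Perimeter = 32.6925

32.6925


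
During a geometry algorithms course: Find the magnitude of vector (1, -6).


|u| = sqrt(1^2 + (-6)^2) = sqrt(37) = 6.0828

6.0828


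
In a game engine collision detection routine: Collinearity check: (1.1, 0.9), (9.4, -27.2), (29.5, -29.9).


Cross product: (9.4-1.1)*((-29.9)-0.9) - ((-27.2)-0.9)*(29.5-1.1)
= 542.4

No, not collinear


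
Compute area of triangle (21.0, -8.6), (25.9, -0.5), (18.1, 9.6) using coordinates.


Area = |x_A(y_B-y_C) + x_B(y_C-y_A) + x_C(y_A-y_B)|/2
= |(-212.1) + 471.38 + (-146.61)|/2
= 112.67/2 = 56.335

56.335


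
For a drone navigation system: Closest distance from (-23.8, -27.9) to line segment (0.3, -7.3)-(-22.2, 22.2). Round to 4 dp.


Project P onto AB: t = 0 (clamped to [0,1])
Closest point on segment: (0.3, -7.3)
Distance: 31.7044

31.7044


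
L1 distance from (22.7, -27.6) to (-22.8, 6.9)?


|22.7-(-22.8)| + |(-27.6)-6.9| = 45.5 + 34.5 = 80

80


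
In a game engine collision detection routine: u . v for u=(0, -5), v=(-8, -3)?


u . v = u_x*v_x + u_y*v_y = 0*(-8) + (-5)*(-3)
= 0 + 15 = 15

15


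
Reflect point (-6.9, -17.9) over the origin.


Reflection over origin: (x,y) -> (-x,-y)
(-6.9, -17.9) -> (6.9, 17.9)

(6.9, 17.9)


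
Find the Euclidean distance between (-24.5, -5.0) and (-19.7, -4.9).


dx=4.8, dy=0.1
d^2 = 4.8^2 + 0.1^2 = 23.05
d = sqrt(23.05) = 4.801

4.801


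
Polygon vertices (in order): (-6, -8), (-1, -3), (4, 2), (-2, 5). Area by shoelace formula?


Shoelace sum: ((-6)*(-3) - (-1)*(-8)) + ((-1)*2 - 4*(-3)) + (4*5 - (-2)*2) + ((-2)*(-8) - (-6)*5)
= 90
Area = |90|/2 = 45

45


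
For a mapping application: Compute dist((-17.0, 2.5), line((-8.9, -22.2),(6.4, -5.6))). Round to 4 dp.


|cross product| = 512.37
|line direction| = sqrt(509.65) = 22.5754
Distance = 512.37/sqrt(509.65) = 22.6959

22.6959


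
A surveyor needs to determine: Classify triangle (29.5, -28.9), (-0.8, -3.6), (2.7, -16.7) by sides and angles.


Side lengths squared: AB^2=1558.18, BC^2=183.86, CA^2=867.08
Sorted: [183.86, 867.08, 1558.18]
By sides: Scalene, By angles: Obtuse

Scalene, Obtuse


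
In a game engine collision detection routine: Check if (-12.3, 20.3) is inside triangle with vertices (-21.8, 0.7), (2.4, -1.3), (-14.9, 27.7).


Cross products: AB x AP = 493.32, BC x BP = 52.62, CA x CP = 121.26
All same sign? yes

Yes, inside


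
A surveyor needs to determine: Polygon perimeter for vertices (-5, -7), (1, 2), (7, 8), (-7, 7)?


Sides: (-5, -7)->(1, 2): sqrt(117) = 10.816654, (1, 2)->(7, 8): sqrt(72) = 8.485281, (7, 8)->(-7, 7): sqrt(197) = 14.035669, (-7, 7)->(-5, -7): sqrt(200) = 14.142136
Sum = 47.47974
Perimeter = 47.4797

47.4797


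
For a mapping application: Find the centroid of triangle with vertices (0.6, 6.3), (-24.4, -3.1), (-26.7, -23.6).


Centroid = ((x_A+x_B+x_C)/3, (y_A+y_B+y_C)/3)
= ((0.6+(-24.4)+(-26.7))/3, (6.3+(-3.1)+(-23.6))/3)
= (-16.8333, -6.8)

(-16.8333, -6.8)


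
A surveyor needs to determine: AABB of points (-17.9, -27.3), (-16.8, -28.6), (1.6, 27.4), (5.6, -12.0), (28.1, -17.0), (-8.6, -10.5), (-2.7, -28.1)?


x range: [-17.9, 28.1]
y range: [-28.6, 27.4]
Bounding box: (-17.9,-28.6) to (28.1,27.4)

(-17.9,-28.6) to (28.1,27.4)


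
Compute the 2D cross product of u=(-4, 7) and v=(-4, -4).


u x v = u_x*v_y - u_y*v_x = (-4)*(-4) - 7*(-4)
= 16 - (-28) = 44

44


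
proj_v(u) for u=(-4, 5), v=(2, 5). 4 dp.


u.v = 17, |v| = sqrt(29) = 5.3852
Scalar projection = u.v / |v| = 17 / sqrt(29) = 3.1568

3.1568


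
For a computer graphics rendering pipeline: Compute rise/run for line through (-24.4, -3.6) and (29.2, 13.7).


slope = (y2-y1)/(x2-x1) = (13.7-(-3.6))/(29.2-(-24.4)) = 17.3/53.6 = 0.3228

0.3228


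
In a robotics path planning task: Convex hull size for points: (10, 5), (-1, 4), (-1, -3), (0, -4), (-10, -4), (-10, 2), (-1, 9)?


Convex hull vertices (CCW): (-10, -4), (0, -4), (10, 5), (-1, 9), (-10, 2)
Count = 5

5


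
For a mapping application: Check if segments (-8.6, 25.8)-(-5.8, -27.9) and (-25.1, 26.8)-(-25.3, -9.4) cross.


Cross products: d1=597.5, d2=709.6, d3=-883.25, d4=-995.35
d1*d2 < 0 and d3*d4 < 0? no

No, they don't intersect


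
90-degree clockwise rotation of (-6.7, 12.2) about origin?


90° CW: (x,y) -> (y, -x)
(-6.7,12.2) -> (12.2, 6.7)

(12.2, 6.7)


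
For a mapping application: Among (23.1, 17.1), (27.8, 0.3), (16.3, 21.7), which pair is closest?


d(P0,P1) = 17.4451, d(P0,P2) = 8.2098, d(P1,P2) = 24.2942
Closest: P0 and P2

Closest pair: (23.1, 17.1) and (16.3, 21.7), distance = 8.2098


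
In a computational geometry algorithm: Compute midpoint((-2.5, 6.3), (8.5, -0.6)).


M = (((-2.5)+8.5)/2, (6.3+(-0.6))/2)
= (3, 2.85)

(3, 2.85)


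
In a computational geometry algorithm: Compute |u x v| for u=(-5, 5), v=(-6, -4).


|u x v| = |(-5)*(-4) - 5*(-6)|
= |20 - (-30)| = 50

50


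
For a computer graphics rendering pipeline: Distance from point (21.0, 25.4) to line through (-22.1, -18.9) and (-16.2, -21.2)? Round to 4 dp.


|cross product| = 360.5
|line direction| = sqrt(40.1) = 6.3325
Distance = 360.5/sqrt(40.1) = 56.9289

56.9289


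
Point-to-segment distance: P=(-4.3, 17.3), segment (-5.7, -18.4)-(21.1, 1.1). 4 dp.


Project P onto AB: t = 0.6679 (clamped to [0,1])
Closest point on segment: (12.1994, -5.3762)
Distance: 28.0435

28.0435


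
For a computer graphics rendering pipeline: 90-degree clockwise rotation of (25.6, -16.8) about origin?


90° CW: (x,y) -> (y, -x)
(25.6,-16.8) -> (-16.8, -25.6)

(-16.8, -25.6)


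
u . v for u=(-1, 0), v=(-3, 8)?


u . v = u_x*v_x + u_y*v_y = (-1)*(-3) + 0*8
= 3 + 0 = 3

3


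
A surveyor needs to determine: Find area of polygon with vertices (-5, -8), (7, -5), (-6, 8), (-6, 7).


Shoelace sum: ((-5)*(-5) - 7*(-8)) + (7*8 - (-6)*(-5)) + ((-6)*7 - (-6)*8) + ((-6)*(-8) - (-5)*7)
= 196
Area = |196|/2 = 98

98


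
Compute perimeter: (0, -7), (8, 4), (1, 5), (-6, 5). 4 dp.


Sides: (0, -7)->(8, 4): sqrt(185) = 13.601471, (8, 4)->(1, 5): sqrt(50) = 7.071068, (1, 5)->(-6, 5): sqrt(49) = 7, (-6, 5)->(0, -7): sqrt(180) = 13.416408
Sum = 41.088947
Perimeter = 41.0889

41.0889


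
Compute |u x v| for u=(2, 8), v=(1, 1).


|u x v| = |2*1 - 8*1|
= |2 - 8| = 6

6


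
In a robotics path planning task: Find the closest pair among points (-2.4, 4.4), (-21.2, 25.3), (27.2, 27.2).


d(P0,P1) = 28.1114, d(P0,P2) = 37.3631, d(P1,P2) = 48.4373
Closest: P0 and P1

Closest pair: (-2.4, 4.4) and (-21.2, 25.3), distance = 28.1114


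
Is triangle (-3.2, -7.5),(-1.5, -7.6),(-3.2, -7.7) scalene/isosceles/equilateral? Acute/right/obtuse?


Side lengths squared: AB^2=2.9, BC^2=2.9, CA^2=0.04
Sorted: [0.04, 2.9, 2.9]
By sides: Isosceles, By angles: Acute

Isosceles, Acute


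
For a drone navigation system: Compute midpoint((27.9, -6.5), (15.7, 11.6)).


M = ((27.9+15.7)/2, ((-6.5)+11.6)/2)
= (21.8, 2.55)

(21.8, 2.55)


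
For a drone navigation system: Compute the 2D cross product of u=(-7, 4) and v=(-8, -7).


u x v = u_x*v_y - u_y*v_x = (-7)*(-7) - 4*(-8)
= 49 - (-32) = 81

81


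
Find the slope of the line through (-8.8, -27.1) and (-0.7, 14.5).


slope = (y2-y1)/(x2-x1) = (14.5-(-27.1))/((-0.7)-(-8.8)) = 41.6/8.1 = 5.1358

5.1358


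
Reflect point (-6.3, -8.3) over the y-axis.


Reflection over y-axis: (x,y) -> (-x,y)
(-6.3, -8.3) -> (6.3, -8.3)

(6.3, -8.3)


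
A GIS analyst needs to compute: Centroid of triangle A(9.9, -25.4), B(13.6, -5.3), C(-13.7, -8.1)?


Centroid = ((x_A+x_B+x_C)/3, (y_A+y_B+y_C)/3)
= ((9.9+13.6+(-13.7))/3, ((-25.4)+(-5.3)+(-8.1))/3)
= (3.2667, -12.9333)

(3.2667, -12.9333)


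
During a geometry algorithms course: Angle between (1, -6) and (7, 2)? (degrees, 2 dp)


u.v = -5, |u| = sqrt(37) = 6.0828, |v| = sqrt(53) = 7.2801
cos(theta) = u.v/(|u||v|) = -5/sqrt(1961) = -0.11291
theta = acos(-0.11291) = 96.48 degrees

96.48 degrees


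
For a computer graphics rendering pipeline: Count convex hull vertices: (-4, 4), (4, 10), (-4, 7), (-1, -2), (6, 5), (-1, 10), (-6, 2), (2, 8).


Convex hull vertices (CCW): (-6, 2), (-1, -2), (6, 5), (4, 10), (-1, 10), (-4, 7)
Count = 6

6


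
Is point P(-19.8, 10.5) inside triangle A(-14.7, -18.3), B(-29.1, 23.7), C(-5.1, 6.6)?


Cross products: AB x AP = -200.52, BC x BP = -157.77, CA x CP = -403.47
All same sign? yes

Yes, inside


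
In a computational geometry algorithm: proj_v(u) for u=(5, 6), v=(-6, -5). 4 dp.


u.v = -60, |v| = sqrt(61) = 7.8102
Scalar projection = u.v / |v| = -60 / sqrt(61) = -7.6822

-7.6822


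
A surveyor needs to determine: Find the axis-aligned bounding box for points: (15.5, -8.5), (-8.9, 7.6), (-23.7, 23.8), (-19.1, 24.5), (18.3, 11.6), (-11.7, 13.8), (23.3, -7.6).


x range: [-23.7, 23.3]
y range: [-8.5, 24.5]
Bounding box: (-23.7,-8.5) to (23.3,24.5)

(-23.7,-8.5) to (23.3,24.5)


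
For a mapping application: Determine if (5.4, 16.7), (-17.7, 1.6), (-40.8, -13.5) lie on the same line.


Cross product: ((-17.7)-5.4)*((-13.5)-16.7) - (1.6-16.7)*((-40.8)-5.4)
= 0

Yes, collinear


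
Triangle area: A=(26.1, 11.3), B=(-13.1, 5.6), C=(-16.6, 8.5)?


Area = |x_A(y_B-y_C) + x_B(y_C-y_A) + x_C(y_A-y_B)|/2
= |(-75.69) + 36.68 + (-94.62)|/2
= 133.63/2 = 66.815

66.815


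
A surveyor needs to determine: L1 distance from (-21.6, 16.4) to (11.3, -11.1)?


|(-21.6)-11.3| + |16.4-(-11.1)| = 32.9 + 27.5 = 60.4

60.4


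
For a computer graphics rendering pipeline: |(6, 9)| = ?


|u| = sqrt(6^2 + 9^2) = sqrt(117) = 10.8167

10.8167


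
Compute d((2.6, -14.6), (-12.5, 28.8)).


dx=-15.1, dy=43.4
d^2 = (-15.1)^2 + 43.4^2 = 2111.57
d = sqrt(2111.57) = 45.9518

45.9518


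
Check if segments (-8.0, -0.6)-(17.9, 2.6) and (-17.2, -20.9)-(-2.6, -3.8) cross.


Cross products: d1=139.06, d2=-257.11, d3=-496.33, d4=-100.16
d1*d2 < 0 and d3*d4 < 0? no

No, they don't intersect


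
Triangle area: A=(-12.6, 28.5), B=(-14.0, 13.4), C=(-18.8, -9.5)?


Area = |x_A(y_B-y_C) + x_B(y_C-y_A) + x_C(y_A-y_B)|/2
= |(-288.54) + 532 + (-283.88)|/2
= 40.42/2 = 20.21

20.21


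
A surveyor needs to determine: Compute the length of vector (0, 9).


|u| = sqrt(0^2 + 9^2) = sqrt(81) = 9

9


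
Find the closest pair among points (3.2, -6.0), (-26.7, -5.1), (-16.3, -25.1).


d(P0,P1) = 29.9135, d(P0,P2) = 27.2958, d(P1,P2) = 22.5424
Closest: P1 and P2

Closest pair: (-26.7, -5.1) and (-16.3, -25.1), distance = 22.5424


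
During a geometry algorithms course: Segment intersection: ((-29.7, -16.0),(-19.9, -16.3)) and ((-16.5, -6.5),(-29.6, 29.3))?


Cross products: d1=597.01, d2=250.1, d3=97.06, d4=443.97
d1*d2 < 0 and d3*d4 < 0? no

No, they don't intersect


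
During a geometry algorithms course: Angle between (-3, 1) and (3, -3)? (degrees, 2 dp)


u.v = -12, |u| = sqrt(10) = 3.1623, |v| = sqrt(18) = 4.2426
cos(theta) = u.v/(|u||v|) = -12/sqrt(180) = -0.894427
theta = acos(-0.894427) = 153.43 degrees

153.43 degrees


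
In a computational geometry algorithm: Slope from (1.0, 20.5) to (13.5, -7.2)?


slope = (y2-y1)/(x2-x1) = ((-7.2)-20.5)/(13.5-1) = (-27.7)/12.5 = -2.216

-2.216


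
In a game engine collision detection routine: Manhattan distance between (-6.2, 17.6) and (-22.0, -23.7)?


|(-6.2)-(-22)| + |17.6-(-23.7)| = 15.8 + 41.3 = 57.1

57.1


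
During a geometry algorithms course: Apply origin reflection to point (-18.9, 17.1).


Reflection over origin: (x,y) -> (-x,-y)
(-18.9, 17.1) -> (18.9, -17.1)

(18.9, -17.1)


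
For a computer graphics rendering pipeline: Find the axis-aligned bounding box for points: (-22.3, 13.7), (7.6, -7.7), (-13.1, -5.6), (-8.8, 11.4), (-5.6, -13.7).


x range: [-22.3, 7.6]
y range: [-13.7, 13.7]
Bounding box: (-22.3,-13.7) to (7.6,13.7)

(-22.3,-13.7) to (7.6,13.7)


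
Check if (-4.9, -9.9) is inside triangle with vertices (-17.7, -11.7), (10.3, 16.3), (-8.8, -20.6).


Cross products: AB x AP = -308, BC x BP = -60.46, CA x CP = -129.94
All same sign? yes

Yes, inside


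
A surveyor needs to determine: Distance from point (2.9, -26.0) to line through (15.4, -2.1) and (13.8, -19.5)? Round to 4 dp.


|cross product| = 179.26
|line direction| = sqrt(305.32) = 17.4734
Distance = 179.26/sqrt(305.32) = 10.259

10.259


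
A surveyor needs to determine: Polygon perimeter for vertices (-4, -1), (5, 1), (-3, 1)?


Sides: (-4, -1)->(5, 1): sqrt(85) = 9.219544, (5, 1)->(-3, 1): sqrt(64) = 8, (-3, 1)->(-4, -1): sqrt(5) = 2.236068
Sum = 19.455612
Perimeter = 19.4556

19.4556


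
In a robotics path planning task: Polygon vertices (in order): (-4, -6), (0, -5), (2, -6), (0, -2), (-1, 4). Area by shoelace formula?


Shoelace sum: ((-4)*(-5) - 0*(-6)) + (0*(-6) - 2*(-5)) + (2*(-2) - 0*(-6)) + (0*4 - (-1)*(-2)) + ((-1)*(-6) - (-4)*4)
= 46
Area = |46|/2 = 23

23


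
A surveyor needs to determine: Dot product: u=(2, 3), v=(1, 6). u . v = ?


u . v = u_x*v_x + u_y*v_y = 2*1 + 3*6
= 2 + 18 = 20

20


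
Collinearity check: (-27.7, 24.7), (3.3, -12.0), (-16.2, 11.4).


Cross product: (3.3-(-27.7))*(11.4-24.7) - ((-12)-24.7)*((-16.2)-(-27.7))
= 9.75

No, not collinear


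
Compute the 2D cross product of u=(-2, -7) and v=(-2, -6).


u x v = u_x*v_y - u_y*v_x = (-2)*(-6) - (-7)*(-2)
= 12 - 14 = -2

-2


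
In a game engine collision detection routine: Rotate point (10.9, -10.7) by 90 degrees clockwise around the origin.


90° CW: (x,y) -> (y, -x)
(10.9,-10.7) -> (-10.7, -10.9)

(-10.7, -10.9)


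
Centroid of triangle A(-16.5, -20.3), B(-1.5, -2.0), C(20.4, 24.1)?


Centroid = ((x_A+x_B+x_C)/3, (y_A+y_B+y_C)/3)
= (((-16.5)+(-1.5)+20.4)/3, ((-20.3)+(-2)+24.1)/3)
= (0.8, 0.6)

(0.8, 0.6)


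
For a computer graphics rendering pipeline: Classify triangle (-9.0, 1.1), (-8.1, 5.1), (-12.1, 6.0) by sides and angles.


Side lengths squared: AB^2=16.81, BC^2=16.81, CA^2=33.62
Sorted: [16.81, 16.81, 33.62]
By sides: Isosceles, By angles: Right

Isosceles, Right


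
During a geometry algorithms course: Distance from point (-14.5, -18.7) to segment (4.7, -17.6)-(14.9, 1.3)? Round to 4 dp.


Project P onto AB: t = 0 (clamped to [0,1])
Closest point on segment: (4.7, -17.6)
Distance: 19.2315

19.2315


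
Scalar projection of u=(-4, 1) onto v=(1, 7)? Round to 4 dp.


u.v = 3, |v| = sqrt(50) = 7.0711
Scalar projection = u.v / |v| = 3 / sqrt(50) = 0.4243

0.4243


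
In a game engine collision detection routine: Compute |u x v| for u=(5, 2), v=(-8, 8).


|u x v| = |5*8 - 2*(-8)|
= |40 - (-16)| = 56

56


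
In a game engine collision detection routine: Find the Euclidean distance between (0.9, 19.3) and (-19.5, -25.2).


dx=-20.4, dy=-44.5
d^2 = (-20.4)^2 + (-44.5)^2 = 2396.41
d = sqrt(2396.41) = 48.9531

48.9531


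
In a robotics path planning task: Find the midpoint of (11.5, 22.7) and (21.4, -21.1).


M = ((11.5+21.4)/2, (22.7+(-21.1))/2)
= (16.45, 0.8)

(16.45, 0.8)


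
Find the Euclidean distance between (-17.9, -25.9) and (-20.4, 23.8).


dx=-2.5, dy=49.7
d^2 = (-2.5)^2 + 49.7^2 = 2476.34
d = sqrt(2476.34) = 49.7628

49.7628


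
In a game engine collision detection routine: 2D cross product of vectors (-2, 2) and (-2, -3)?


u x v = u_x*v_y - u_y*v_x = (-2)*(-3) - 2*(-2)
= 6 - (-4) = 10

10


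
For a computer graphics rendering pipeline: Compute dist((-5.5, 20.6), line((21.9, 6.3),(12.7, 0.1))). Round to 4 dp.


|cross product| = 301.44
|line direction| = sqrt(123.08) = 11.0941
Distance = 301.44/sqrt(123.08) = 27.1711

27.1711


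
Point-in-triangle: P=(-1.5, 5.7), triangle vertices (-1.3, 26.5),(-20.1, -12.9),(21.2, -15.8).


Cross products: AB x AP = 383.16, BC x BP = 822.12, CA x CP = 476.46
All same sign? yes

Yes, inside


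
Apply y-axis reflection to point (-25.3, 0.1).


Reflection over y-axis: (x,y) -> (-x,y)
(-25.3, 0.1) -> (25.3, 0.1)

(25.3, 0.1)


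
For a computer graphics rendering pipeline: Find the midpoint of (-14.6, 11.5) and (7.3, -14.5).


M = (((-14.6)+7.3)/2, (11.5+(-14.5))/2)
= (-3.65, -1.5)

(-3.65, -1.5)


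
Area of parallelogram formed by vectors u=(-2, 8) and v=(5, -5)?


|u x v| = |(-2)*(-5) - 8*5|
= |10 - 40| = 30

30


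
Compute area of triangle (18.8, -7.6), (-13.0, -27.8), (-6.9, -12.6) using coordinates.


Area = |x_A(y_B-y_C) + x_B(y_C-y_A) + x_C(y_A-y_B)|/2
= |(-285.76) + 65 + (-139.38)|/2
= 360.14/2 = 180.07

180.07


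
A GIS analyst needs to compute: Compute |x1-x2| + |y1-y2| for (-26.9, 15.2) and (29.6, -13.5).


|(-26.9)-29.6| + |15.2-(-13.5)| = 56.5 + 28.7 = 85.2

85.2


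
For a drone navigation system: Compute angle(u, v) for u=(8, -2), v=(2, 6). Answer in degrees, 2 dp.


u.v = 4, |u| = sqrt(68) = 8.2462, |v| = sqrt(40) = 6.3246
cos(theta) = u.v/(|u||v|) = 4/sqrt(2720) = 0.076696
theta = acos(0.076696) = 85.6 degrees

85.6 degrees


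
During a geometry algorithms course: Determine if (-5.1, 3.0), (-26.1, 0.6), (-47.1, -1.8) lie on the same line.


Cross product: ((-26.1)-(-5.1))*((-1.8)-3) - (0.6-3)*((-47.1)-(-5.1))
= 0

Yes, collinear


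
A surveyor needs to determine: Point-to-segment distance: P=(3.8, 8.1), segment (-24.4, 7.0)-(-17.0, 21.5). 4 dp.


Project P onto AB: t = 0.8476 (clamped to [0,1])
Closest point on segment: (-18.1275, 19.2906)
Distance: 24.618

24.618


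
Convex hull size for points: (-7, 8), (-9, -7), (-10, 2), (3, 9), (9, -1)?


Convex hull vertices (CCW): (-10, 2), (-9, -7), (9, -1), (3, 9), (-7, 8)
Count = 5

5


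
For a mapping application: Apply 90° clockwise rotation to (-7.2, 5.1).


90° CW: (x,y) -> (y, -x)
(-7.2,5.1) -> (5.1, 7.2)

(5.1, 7.2)


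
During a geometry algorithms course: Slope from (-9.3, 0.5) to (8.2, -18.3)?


slope = (y2-y1)/(x2-x1) = ((-18.3)-0.5)/(8.2-(-9.3)) = (-18.8)/17.5 = -1.0743

-1.0743


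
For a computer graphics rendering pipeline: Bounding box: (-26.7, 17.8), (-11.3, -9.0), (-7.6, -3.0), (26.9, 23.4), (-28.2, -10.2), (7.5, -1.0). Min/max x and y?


x range: [-28.2, 26.9]
y range: [-10.2, 23.4]
Bounding box: (-28.2,-10.2) to (26.9,23.4)

(-28.2,-10.2) to (26.9,23.4)


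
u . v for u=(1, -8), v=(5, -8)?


u . v = u_x*v_x + u_y*v_y = 1*5 + (-8)*(-8)
= 5 + 64 = 69

69


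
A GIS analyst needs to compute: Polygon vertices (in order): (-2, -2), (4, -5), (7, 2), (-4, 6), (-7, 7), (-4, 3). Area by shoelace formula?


Shoelace sum: ((-2)*(-5) - 4*(-2)) + (4*2 - 7*(-5)) + (7*6 - (-4)*2) + ((-4)*7 - (-7)*6) + ((-7)*3 - (-4)*7) + ((-4)*(-2) - (-2)*3)
= 146
Area = |146|/2 = 73

73


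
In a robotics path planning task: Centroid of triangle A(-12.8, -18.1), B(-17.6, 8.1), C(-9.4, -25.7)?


Centroid = ((x_A+x_B+x_C)/3, (y_A+y_B+y_C)/3)
= (((-12.8)+(-17.6)+(-9.4))/3, ((-18.1)+8.1+(-25.7))/3)
= (-13.2667, -11.9)

(-13.2667, -11.9)
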